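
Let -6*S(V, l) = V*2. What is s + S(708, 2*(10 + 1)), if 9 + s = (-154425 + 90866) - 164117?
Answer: -227921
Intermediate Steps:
S(V, l) = -V/3 (S(V, l) = -V*2/6 = -V/3)
s = -227685 (s = -9 + ((-154425 + 90866) - 164117) = -9 + (-63559 - 164117) = -9 - 227676 = -227685)
s + S(708, 2*(10 + 1)) = -227685 - ⅓*708 = -227685 - 236 = -227921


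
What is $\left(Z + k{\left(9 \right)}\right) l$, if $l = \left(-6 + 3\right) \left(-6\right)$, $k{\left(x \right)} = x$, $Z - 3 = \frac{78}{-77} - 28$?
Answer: $- \frac{23580}{77} \approx -306.23$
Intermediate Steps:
$Z = - \frac{2003}{77}$ ($Z = 3 - \left(28 - \frac{78}{-77}\right) = 3 + \left(78 \left(- \frac{1}{77}\right) - 28\right) = 3 - \frac{2234}{77} = - \frac{2003}{77} \approx -26.013$)
$l = 18$ ($l = \left(-3\right) \left(-6\right) = 18$)
$\left(Z + k{\left(9 \right)}\right) l = \left(- \frac{2003}{77} + 9\right) 18 = \left(- \frac{1310}{77}\right) 18 = - \frac{23580}{77}$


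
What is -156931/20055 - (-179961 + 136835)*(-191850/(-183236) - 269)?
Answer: -10616260269008084/918699495 ≈ -1.1556e+7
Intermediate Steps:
-156931/20055 - (-179961 + 136835)*(-191850/(-183236) - 269) = -156931*1/20055 - (-43126)*(-191850*(-1/183236) - 269) = -156931/20055 - (-43126)*(95925/91618 - 269) = -156931/20055 - (-43126)*(-24549317)/91618 = -156931/20055 - 1*529356922471/45809 = -156931/20055 - 529356922471/45809 = -10616260269008084/918699495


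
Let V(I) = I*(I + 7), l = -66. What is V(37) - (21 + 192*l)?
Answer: 14279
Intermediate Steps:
V(I) = I*(7 + I)
V(37) - (21 + 192*l) = 37*(7 + 37) - (21 + 192*(-66)) = 37*44 - (21 - 12672) = 1628 - 1*(-12651) = 1628 + 12651 = 14279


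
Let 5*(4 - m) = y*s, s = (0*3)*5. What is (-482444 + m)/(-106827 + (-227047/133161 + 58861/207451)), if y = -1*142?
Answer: 783947479226520/173592304960169 ≈ 4.5160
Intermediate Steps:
y = -142
s = 0 (s = 0*5 = 0)
m = 4 (m = 4 - (-142)*0/5 = 4 - ⅕*0 = 4 + 0 = 4)
(-482444 + m)/(-106827 + (-227047/133161 + 58861/207451)) = (-482444 + 4)/(-106827 + (-227047/133161 + 58861/207451)) = -482440/(-106827 + (-227047*1/133161 + 58861*(1/207451))) = -482440/(-106827 + (-227047/133161 + 58861/207451)) = -482440/(-106827 - 2309596328/1624963683) = -482440/(-173592304960169/1624963683) = -482440*(-1624963683/173592304960169) = 783947479226520/173592304960169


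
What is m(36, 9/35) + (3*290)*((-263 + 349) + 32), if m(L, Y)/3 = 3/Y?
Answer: 102695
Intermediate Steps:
m(L, Y) = 9/Y (m(L, Y) = 3*(3/Y) = 9/Y)
m(36, 9/35) + (3*290)*((-263 + 349) + 32) = 9/((9/35)) + (3*290)*((-263 + 349) + 32) = 9/((9*(1/35))) + 870*(86 + 32) = 9/(9/35) + 870*118 = 9*(35/9) + 102660 = 35 + 102660 = 102695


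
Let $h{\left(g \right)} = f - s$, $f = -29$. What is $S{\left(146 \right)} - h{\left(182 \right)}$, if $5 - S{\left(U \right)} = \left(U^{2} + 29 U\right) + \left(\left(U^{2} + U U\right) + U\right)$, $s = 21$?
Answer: $-68273$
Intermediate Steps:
$h{\left(g \right)} = -50$ ($h{\left(g \right)} = -29 - 21 = -50$)
$S{\left(U \right)} = 5 - 30 U - 3 U^{2}$ ($S{\left(U \right)} = 5 - \left(\left(U^{2} + 29 U\right) + \left(\left(U^{2} + U U\right) + U\right)\right) = 5 - \left(\left(U^{2} + 29 U\right) + \left(\left(U^{2} + U^{2}\right) + U\right)\right) = 5 - \left(\left(U^{2} + 29 U\right) + \left(2 U^{2} + U\right)\right) = 5 - \left(\left(U^{2} + 29 U\right) + \left(U + 2 U^{2}\right)\right) = 5 - \left(3 U^{2} + 30 U\right) = 5 - 30 U - 3 U^{2}$)
$S{\left(146 \right)} - h{\left(182 \right)} = \left(5 - 4380 - 3 \cdot 146^{2}\right) - -50 = \left(5 - 4380 - 63948\right) + 50 = -68323 + 50 = -68273$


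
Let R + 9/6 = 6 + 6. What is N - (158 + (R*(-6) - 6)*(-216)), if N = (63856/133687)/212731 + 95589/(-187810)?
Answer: -80451841683789018013/5341197928888570 ≈ -15063.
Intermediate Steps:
R = 21/2 (R = -3/2 + (6 + 6) = -3/2 + 12 = 21/2 ≈ 10.500)
N = -2718478869376673/5341197928888570 (N = (63856*(1/133687))*(1/212731) + 95589*(-1/187810) = (63856/133687)*(1/212731) - 95589/187810 = 63856/28439369197 - 95589/187810 = -2718478869376673/5341197928888570 ≈ -0.50896)
N - (158 + (R*(-6) - 6)*(-216)) = -2718478869376673/5341197928888570 - (158 + ((21/2)*(-6) - 6)*(-216)) = -2718478869376673/5341197928888570 - (158 + (-63 - 6)*(-216)) = -2718478869376673/5341197928888570 - (158 - 69*(-216)) = -2718478869376673/5341197928888570 - (158 + 14904) = -2718478869376673/5341197928888570 - 1*15062 = -2718478869376673/5341197928888570 - 15062 = -80451841683789018013/5341197928888570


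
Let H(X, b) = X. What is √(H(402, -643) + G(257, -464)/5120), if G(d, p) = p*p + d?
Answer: √11368965/160 ≈ 21.074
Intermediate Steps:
G(d, p) = d + p² (G(d, p) = p² + d = d + p²)
√(H(402, -643) + G(257, -464)/5120) = √(402 + (257 + (-464)²)/5120) = √(402 + (257 + 215296)*(1/5120)) = √(402 + 215553*(1/5120)) = √(402 + 215553/5120) = √(2273793/5120) = √11368965/160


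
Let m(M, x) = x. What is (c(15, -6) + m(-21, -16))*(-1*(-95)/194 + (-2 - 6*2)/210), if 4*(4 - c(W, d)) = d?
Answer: -8617/1940 ≈ -4.4417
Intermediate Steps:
c(W, d) = 4 - d/4
(c(15, -6) + m(-21, -16))*(-1*(-95)/194 + (-2 - 6*2)/210) = ((4 - 1/4*(-6)) - 16)*(-1*(-95)/194 + (-2 - 6*2)/210) = ((4 + 3/2) - 16)*(95*(1/194) + (-2 - 12)*(1/210)) = (11/2 - 16)*(95/194 - 14*1/210) = -21*(95/194 - 1/15)/2 = -21/2*1231/2910 = -8617/1940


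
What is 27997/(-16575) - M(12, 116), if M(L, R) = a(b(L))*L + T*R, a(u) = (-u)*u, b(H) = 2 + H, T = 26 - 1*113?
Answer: 206231303/16575 ≈ 12442.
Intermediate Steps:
T = -87 (T = 26 - 113 = -87)
a(u) = -u²
M(L, R) = -87*R - L*(2 + L)² (M(L, R) = (-(2 + L)²)*L - 87*R = -L*(2 + L)² - 87*R = -87*R - L*(2 + L)²)
27997/(-16575) - M(12, 116) = 27997/(-16575) - (-87*116 - 1*12*(2 + 12)²) = 27997*(-1/16575) - (-10092 - 1*12*14²) = -27997/16575 - (-10092 - 1*12*196) = -27997/16575 - (-10092 - 2352) = -27997/16575 - 1*(-12444) = -27997/16575 + 12444 = 206231303/16575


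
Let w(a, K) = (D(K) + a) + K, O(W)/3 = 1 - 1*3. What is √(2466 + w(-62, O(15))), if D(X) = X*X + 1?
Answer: √2435 ≈ 49.346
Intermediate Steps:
O(W) = -6 (O(W) = 3*(1 - 1*3) = 3*(1 - 3) = 3*(-2) = -6)
D(X) = 1 + X² (D(X) = X² + 1 = 1 + X²)
w(a, K) = 1 + K + a + K² (w(a, K) = ((1 + K²) + a) + K = (1 + a + K²) + K = 1 + K + a + K²)
√(2466 + w(-62, O(15))) = √(2466 + (1 - 6 - 62 + (-6)²)) = √(2466 + (1 - 6 - 62 + 36)) = √(2466 - 31) = √2435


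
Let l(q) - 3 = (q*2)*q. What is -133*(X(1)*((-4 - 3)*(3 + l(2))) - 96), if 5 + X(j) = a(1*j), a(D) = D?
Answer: -39368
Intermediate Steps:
l(q) = 3 + 2*q² (l(q) = 3 + (q*2)*q = 3 + (2*q)*q = 3 + 2*q²)
X(j) = -5 + j (X(j) = -5 + 1*j = -5 + j)
-133*(X(1)*((-4 - 3)*(3 + l(2))) - 96) = -133*((-5 + 1)*((-4 - 3)*(3 + (3 + 2*2²))) - 96) = -133*(-(-28)*(3 + (3 + 2*4)) - 96) = -133*(-(-28)*(3 + (3 + 8)) - 96) = -133*(-(-28)*(3 + 11) - 96) = -133*(-(-28)*14 - 96) = -133*(-4*(-98) - 96) = -133*(392 - 96) = -133*296 = -39368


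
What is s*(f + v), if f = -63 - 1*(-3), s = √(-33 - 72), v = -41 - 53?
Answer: -154*I*√105 ≈ -1578.0*I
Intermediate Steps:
v = -94
s = I*√105 (s = √(-105) = I*√105 ≈ 10.247*I)
f = -60 (f = -63 + 3 = -60)
s*(f + v) = (I*√105)*(-60 - 94) = (I*√105)*(-154) = -154*I*√105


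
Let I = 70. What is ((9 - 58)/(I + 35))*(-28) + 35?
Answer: 721/15 ≈ 48.067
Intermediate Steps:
((9 - 58)/(I + 35))*(-28) + 35 = ((9 - 58)/(70 + 35))*(-28) + 35 = -49/105*(-28) + 35 = -49*1/105*(-28) + 35 = -7/15*(-28) + 35 = 196/15 + 35 = 721/15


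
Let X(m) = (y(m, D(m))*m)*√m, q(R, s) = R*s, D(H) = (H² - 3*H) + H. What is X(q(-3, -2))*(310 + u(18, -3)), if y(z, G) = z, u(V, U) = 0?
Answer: 11160*√6 ≈ 27336.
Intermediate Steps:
D(H) = H² - 2*H
X(m) = m^(5/2) (X(m) = (m*m)*√m = m²*√m = m^(5/2))
X(q(-3, -2))*(310 + u(18, -3)) = (-3*(-2))^(5/2)*(310 + 0) = 6^(5/2)*310 = (36*√6)*310 = 11160*√6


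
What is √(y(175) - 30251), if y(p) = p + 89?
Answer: I*√29987 ≈ 173.17*I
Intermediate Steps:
y(p) = 89 + p
√(y(175) - 30251) = √((89 + 175) - 30251) = √(264 - 30251) = √(-29987) = I*√29987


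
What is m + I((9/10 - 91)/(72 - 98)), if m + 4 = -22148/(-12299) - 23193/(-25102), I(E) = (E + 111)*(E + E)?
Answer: 84338464212061/106480173800 ≈ 792.06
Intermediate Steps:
I(E) = 2*E*(111 + E) (I(E) = (111 + E)*(2*E) = 2*E*(111 + E))
m = -8034861/6300602 (m = -4 + (-22148/(-12299) - 23193/(-25102)) = -4 + (-22148*(-1/12299) - 23193*(-1/25102)) = -4 + (452/251 + 23193/25102) = -4 + 17167547/6300602 = -8034861/6300602 ≈ -1.2753)
m + I((9/10 - 91)/(72 - 98)) = -8034861/6300602 + 2*((9/10 - 91)/(72 - 98))*(111 + (9/10 - 91)/(72 - 98)) = -8034861/6300602 + 2*((9*(⅒) - 91)/(-26))*(111 + (9*(⅒) - 91)/(-26)) = -8034861/6300602 + 2*((9/10 - 91)*(-1/26))*(111 + (9/10 - 91)*(-1/26)) = -8034861/6300602 + 2*(-901/10*(-1/26))*(111 - 901/10*(-1/26)) = -8034861/6300602 + 2*(901/260)*(111 + 901/260) = -8034861/6300602 + 2*(901/260)*(29761/260) = -8034861/6300602 + 26814661/33800 = 84338464212061/106480173800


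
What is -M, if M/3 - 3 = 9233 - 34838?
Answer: 76806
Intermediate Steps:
M = -76806 (M = 9 + 3*(9233 - 34838) = 9 + 3*(-25605) = 9 - 76815 = -76806)
-M = -1*(-76806) = 76806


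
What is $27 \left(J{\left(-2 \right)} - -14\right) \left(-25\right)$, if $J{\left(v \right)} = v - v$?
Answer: $-9450$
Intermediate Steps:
$J{\left(v \right)} = 0$
$27 \left(J{\left(-2 \right)} - -14\right) \left(-25\right) = 27 \left(0 - -14\right) \left(-25\right) = 27 \left(0 + 14\right) \left(-25\right) = 27 \cdot 14 \left(-25\right) = 378 \left(-25\right) = -9450$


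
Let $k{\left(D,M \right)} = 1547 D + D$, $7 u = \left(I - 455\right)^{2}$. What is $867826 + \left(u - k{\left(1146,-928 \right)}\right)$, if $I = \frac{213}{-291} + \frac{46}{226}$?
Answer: $- \frac{737172754683545}{841004647} \approx -8.7654 \cdot 10^{5}$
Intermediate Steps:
$I = - \frac{5792}{10961}$ ($I = 213 \left(- \frac{1}{291}\right) + 46 \cdot \frac{1}{226} = - \frac{71}{97} + \frac{23}{113} = - \frac{5792}{10961} \approx -0.52842$)
$u = \frac{24930518344209}{841004647}$ ($u = \frac{\left(- \frac{5792}{10961} - 455\right)^{2}}{7} = \frac{\left(- \frac{4993047}{10961}\right)^{2}}{7} = \frac{1}{7} \cdot \frac{24930518344209}{120143521} = \frac{24930518344209}{841004647} \approx 29644.0$)
$k{\left(D,M \right)} = 1548 D$
$867826 + \left(u - k{\left(1146,-928 \right)}\right) = 867826 + \left(\frac{24930518344209}{841004647} - 1548 \cdot 1146\right) = 867826 + \left(\frac{24930518344209}{841004647} - 1774008\right) = 867826 - \frac{1467018453470967}{841004647} = - \frac{737172754683545}{841004647}$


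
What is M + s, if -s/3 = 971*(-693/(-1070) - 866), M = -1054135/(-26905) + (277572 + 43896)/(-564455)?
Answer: 1638499061786191399/649989123970 ≈ 2.5208e+6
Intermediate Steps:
M = 117272534977/3037332355 (M = -1054135*(-1/26905) + 321468*(-1/564455) = 210827/5381 - 321468/564455 = 117272534977/3037332355 ≈ 38.610)
s = 2697225351/1070 (s = -2913*(-693/(-1070) - 866) = -2913*(-693*(-1/1070) - 866) = -2913*(693/1070 - 866) = -2913*(-925927)/1070 = -3*(-899075117/1070) = 2697225351/1070 ≈ 2.5208e+6)
M + s = 117272534977/3037332355 + 2697225351/1070 = 1638499061786191399/649989123970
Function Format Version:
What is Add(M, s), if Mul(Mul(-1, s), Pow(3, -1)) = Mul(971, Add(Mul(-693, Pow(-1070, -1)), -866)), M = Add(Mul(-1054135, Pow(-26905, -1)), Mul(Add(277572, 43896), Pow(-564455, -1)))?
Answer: Rational(1638499061786191399, 649989123970) ≈ 2.5208e+6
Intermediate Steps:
M = Rational(117272534977, 3037332355) (M = Add(Mul(-1054135, Rational(-1, 26905)), Mul(321468, Rational(-1, 564455))) = Add(Rational(210827, 5381), Rational(-321468, 564455)) = Rational(117272534977, 3037332355) ≈ 38.610)
s = Rational(2697225351, 1070) (s = Mul(-3, Mul(971, Add(Mul(-693, Pow(-1070, -1)), -866))) = Mul(-3, Mul(971, Add(Mul(-693, Rational(-1, 1070)), -866))) = Mul(-3, Mul(971, Add(Rational(693, 1070), -866))) = Mul(-3, Mul(971, Rational(-925927, 1070))) = Mul(-3, Rational(-899075117, 1070)) = Rational(2697225351, 1070) ≈ 2.5208e+6)
Add(M, s) = Add(Rational(117272534977, 3037332355), Rational(2697225351, 1070)) = Rational(1638499061786191399, 649989123970)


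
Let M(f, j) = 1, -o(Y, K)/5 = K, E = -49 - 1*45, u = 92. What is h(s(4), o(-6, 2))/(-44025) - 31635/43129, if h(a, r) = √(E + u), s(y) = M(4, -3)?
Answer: -31635/43129 - I*√2/44025 ≈ -0.7335 - 3.2123e-5*I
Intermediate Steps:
E = -94 (E = -49 - 45 = -94)
o(Y, K) = -5*K
s(y) = 1
h(a, r) = I*√2 (h(a, r) = √(-94 + 92) = √(-2) = I*√2)
h(s(4), o(-6, 2))/(-44025) - 31635/43129 = (I*√2)/(-44025) - 31635/43129 = (I*√2)*(-1/44025) - 31635*1/43129 = -I*√2/44025 - 31635/43129 = -31635/43129 - I*√2/44025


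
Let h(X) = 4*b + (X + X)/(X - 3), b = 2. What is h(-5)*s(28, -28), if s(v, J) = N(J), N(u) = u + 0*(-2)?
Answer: -259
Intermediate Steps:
N(u) = u (N(u) = u + 0 = u)
h(X) = 8 + 2*X/(-3 + X) (h(X) = 4*2 + (X + X)/(X - 3) = 8 + (2*X)/(-3 + X) = 8 + 2*X/(-3 + X))
s(v, J) = J
h(-5)*s(28, -28) = (2*(-12 + 5*(-5))/(-3 - 5))*(-28) = (2*(-12 - 25)/(-8))*(-28) = (2*(-1/8)*(-37))*(-28) = (37/4)*(-28) = -259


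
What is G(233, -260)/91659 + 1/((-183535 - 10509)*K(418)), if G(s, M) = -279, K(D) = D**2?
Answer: -3153085409161/1035873307232368 ≈ -0.0030439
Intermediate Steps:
G(233, -260)/91659 + 1/((-183535 - 10509)*K(418)) = -279/91659 + 1/((-183535 - 10509)*(418**2)) = -279*1/91659 + 1/(-194044*174724) = -93/30553 - 1/194044*1/174724 = -93/30553 - 1/33904143856 = -3153085409161/1035873307232368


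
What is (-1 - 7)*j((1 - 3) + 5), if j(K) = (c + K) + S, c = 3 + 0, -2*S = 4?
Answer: -32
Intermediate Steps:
S = -2 (S = -½*4 = -2)
c = 3
j(K) = 1 + K (j(K) = (3 + K) - 2 = 1 + K)
(-1 - 7)*j((1 - 3) + 5) = (-1 - 7)*(1 + ((1 - 3) + 5)) = -8*(1 + (-2 + 5)) = -8*(1 + 3) = -8*4 = -32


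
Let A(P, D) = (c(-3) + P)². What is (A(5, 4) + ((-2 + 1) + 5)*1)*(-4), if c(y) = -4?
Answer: -20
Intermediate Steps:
A(P, D) = (-4 + P)²
(A(5, 4) + ((-2 + 1) + 5)*1)*(-4) = ((-4 + 5)² + ((-2 + 1) + 5)*1)*(-4) = (1² + (-1 + 5)*1)*(-4) = (1 + 4*1)*(-4) = (1 + 4)*(-4) = 5*(-4) = -20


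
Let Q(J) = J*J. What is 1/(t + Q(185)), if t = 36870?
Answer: 1/71095 ≈ 1.4066e-5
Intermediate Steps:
Q(J) = J²
1/(t + Q(185)) = 1/(36870 + 185²) = 1/(36870 + 34225) = 1/71095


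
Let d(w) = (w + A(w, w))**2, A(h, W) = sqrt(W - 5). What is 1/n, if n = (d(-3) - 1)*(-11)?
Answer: -I*sqrt(2)/264 ≈ -0.0053569*I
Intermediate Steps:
A(h, W) = sqrt(-5 + W)
d(w) = (w + sqrt(-5 + w))**2
n = 11 - 11*(-3 + 2*I*sqrt(2))**2 (n = ((-3 + sqrt(-5 - 3))**2 - 1)*(-11) = ((-3 + sqrt(-8))**2 - 1)*(-11) = ((-3 + 2*I*sqrt(2))**2 - 1)*(-11) = (-1 + (-3 + 2*I*sqrt(2))**2)*(-11) = 11 - 11*(-3 + 2*I*sqrt(2))**2 ≈ 0.e-9 + 186.68*I)
1/n = 1/(132*I*sqrt(2)) = -I*sqrt(2)/264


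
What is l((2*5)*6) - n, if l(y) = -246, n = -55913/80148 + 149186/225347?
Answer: -4442390526293/18061111356 ≈ -245.96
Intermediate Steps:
n = -642867283/18061111356 (n = -55913*1/80148 + 149186*(1/225347) = -55913/80148 + 149186/225347 = -642867283/18061111356 ≈ -0.035594)
l((2*5)*6) - n = -246 - 1*(-642867283/18061111356) = -246 + 642867283/18061111356 = -4442390526293/18061111356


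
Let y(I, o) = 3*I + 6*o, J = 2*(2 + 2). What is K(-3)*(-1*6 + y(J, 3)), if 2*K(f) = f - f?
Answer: 0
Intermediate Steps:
J = 8 (J = 2*4 = 8)
K(f) = 0 (K(f) = (f - f)/2 = (½)*0 = 0)
K(-3)*(-1*6 + y(J, 3)) = 0*(-1*6 + (3*8 + 6*3)) = 0*(-6 + (24 + 18)) = 0*(-6 + 42) = 0*36 = 0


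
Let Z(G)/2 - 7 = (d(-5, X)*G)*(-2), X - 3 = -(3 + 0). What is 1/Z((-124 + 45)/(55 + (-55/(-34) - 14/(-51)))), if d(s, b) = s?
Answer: -5803/79918 ≈ -0.072612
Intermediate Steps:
X = 0 (X = 3 - (3 + 0) = 3 - 1*3 = 3 - 3 = 0)
Z(G) = 14 + 20*G (Z(G) = 14 + 2*(-5*G*(-2)) = 14 + 2*(10*G) = 14 + 20*G)
1/Z((-124 + 45)/(55 + (-55/(-34) - 14/(-51)))) = 1/(14 + 20*((-124 + 45)/(55 + (-55/(-34) - 14/(-51))))) = 1/(14 + 20*(-79/(55 + (-55*(-1/34) - 14*(-1/51))))) = 1/(14 + 20*(-79/(55 + (55/34 + 14/51)))) = 1/(14 + 20*(-79/(55 + 193/102))) = 1/(14 + 20*(-79/5803/102)) = 1/(14 + 20*(-79*102/5803)) = 1/(14 + 20*(-8058/5803)) = 1/(14 - 161160/5803) = 1/(-79918/5803) = -5803/79918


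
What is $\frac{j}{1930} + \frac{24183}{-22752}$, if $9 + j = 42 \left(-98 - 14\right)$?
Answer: $- \frac{8550187}{2439520} \approx -3.5049$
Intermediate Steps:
$j = -4713$ ($j = -9 + 42 \left(-98 - 14\right) = -9 + 42 \left(-112\right) = -9 - 4704 = -4713$)
$\frac{j}{1930} + \frac{24183}{-22752} = - \frac{4713}{1930} + \frac{24183}{-22752} = \left(-4713\right) \frac{1}{1930} + 24183 \left(- \frac{1}{22752}\right) = - \frac{4713}{1930} - \frac{2687}{2528} = - \frac{8550187}{2439520}$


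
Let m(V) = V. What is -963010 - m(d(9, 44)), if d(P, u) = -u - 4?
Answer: -962962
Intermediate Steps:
d(P, u) = -4 - u
-963010 - m(d(9, 44)) = -963010 - (-4 - 1*44) = -963010 - (-4 - 44) = -963010 - 1*(-48) = -963010 + 48 = -962962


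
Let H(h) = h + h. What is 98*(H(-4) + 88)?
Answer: 7840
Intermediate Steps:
H(h) = 2*h
98*(H(-4) + 88) = 98*(2*(-4) + 88) = 98*(-8 + 88) = 98*80 = 7840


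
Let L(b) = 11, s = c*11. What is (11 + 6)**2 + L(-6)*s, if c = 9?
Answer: 1378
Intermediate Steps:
s = 99 (s = 9*11 = 99)
(11 + 6)**2 + L(-6)*s = (11 + 6)**2 + 11*99 = 17**2 + 1089 = 289 + 1089 = 1378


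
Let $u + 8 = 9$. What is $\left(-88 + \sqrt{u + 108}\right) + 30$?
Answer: $-58 + \sqrt{109} \approx -47.56$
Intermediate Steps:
$u = 1$ ($u = -8 + 9 = 1$)
$\left(-88 + \sqrt{u + 108}\right) + 30 = \left(-88 + \sqrt{1 + 108}\right) + 30 = \left(-88 + \sqrt{109}\right) + 30 = -58 + \sqrt{109}$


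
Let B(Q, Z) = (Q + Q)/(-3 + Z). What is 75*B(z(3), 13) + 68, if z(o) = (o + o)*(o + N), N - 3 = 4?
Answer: 968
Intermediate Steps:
N = 7 (N = 3 + 4 = 7)
z(o) = 2*o*(7 + o) (z(o) = (o + o)*(o + 7) = (2*o)*(7 + o) = 2*o*(7 + o))
B(Q, Z) = 2*Q/(-3 + Z) (B(Q, Z) = (2*Q)/(-3 + Z) = 2*Q/(-3 + Z))
75*B(z(3), 13) + 68 = 75*(2*(2*3*(7 + 3))/(-3 + 13)) + 68 = 75*(2*(2*3*10)/10) + 68 = 75*(2*60*(⅒)) + 68 = 75*12 + 68 = 900 + 68 = 968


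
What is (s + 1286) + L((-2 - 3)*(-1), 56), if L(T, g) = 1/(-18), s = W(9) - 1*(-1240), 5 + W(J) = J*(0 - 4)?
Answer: 44729/18 ≈ 2484.9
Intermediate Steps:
W(J) = -5 - 4*J (W(J) = -5 + J*(0 - 4) = -5 + J*(-4) = -5 - 4*J)
s = 1199 (s = (-5 - 4*9) - 1*(-1240) = (-5 - 36) + 1240 = -41 + 1240 = 1199)
L(T, g) = -1/18
(s + 1286) + L((-2 - 3)*(-1), 56) = (1199 + 1286) - 1/18 = 2485 - 1/18 = 44729/18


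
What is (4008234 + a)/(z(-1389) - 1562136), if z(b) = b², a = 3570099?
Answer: 360873/17485 ≈ 20.639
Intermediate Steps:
(4008234 + a)/(z(-1389) - 1562136) = (4008234 + 3570099)/((-1389)² - 1562136) = 7578333/(1929321 - 1562136) = 7578333/367185 = 7578333*(1/367185) = 360873/17485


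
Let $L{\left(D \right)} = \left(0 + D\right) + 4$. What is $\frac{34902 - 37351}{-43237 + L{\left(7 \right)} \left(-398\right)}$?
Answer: $\frac{2449}{47615} \approx 0.051433$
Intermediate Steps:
$L{\left(D \right)} = 4 + D$ ($L{\left(D \right)} = D + 4 = 4 + D$)
$\frac{34902 - 37351}{-43237 + L{\left(7 \right)} \left(-398\right)} = \frac{34902 - 37351}{-43237 + \left(4 + 7\right) \left(-398\right)} = - \frac{2449}{-43237 + 11 \left(-398\right)} = - \frac{2449}{-43237 - 4378} = - \frac{2449}{-47615} = \left(-2449\right) \left(- \frac{1}{47615}\right) = \frac{2449}{47615}$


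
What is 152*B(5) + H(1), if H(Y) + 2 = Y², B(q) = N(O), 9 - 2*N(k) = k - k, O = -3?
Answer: 683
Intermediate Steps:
N(k) = 9/2 (N(k) = 9/2 - (k - k)/2 = 9/2 - ½*0 = 9/2 + 0 = 9/2)
B(q) = 9/2
H(Y) = -2 + Y²
152*B(5) + H(1) = 152*(9/2) + (-2 + 1²) = 684 + (-2 + 1) = 684 - 1 = 683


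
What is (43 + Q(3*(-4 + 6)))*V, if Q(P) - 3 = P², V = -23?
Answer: -1886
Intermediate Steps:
Q(P) = 3 + P²
(43 + Q(3*(-4 + 6)))*V = (43 + (3 + (3*(-4 + 6))²))*(-23) = (43 + (3 + (3*2)²))*(-23) = (43 + (3 + 6²))*(-23) = (43 + (3 + 36))*(-23) = (43 + 39)*(-23) = 82*(-23) = -1886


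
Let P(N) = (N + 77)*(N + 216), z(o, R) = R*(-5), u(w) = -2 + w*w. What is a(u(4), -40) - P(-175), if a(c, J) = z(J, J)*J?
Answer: -3982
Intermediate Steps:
u(w) = -2 + w²
z(o, R) = -5*R
P(N) = (77 + N)*(216 + N)
a(c, J) = -5*J² (a(c, J) = (-5*J)*J = -5*J²)
a(u(4), -40) - P(-175) = -5*(-40)² - (16632 + (-175)² + 293*(-175)) = -5*1600 - (16632 + 30625 - 51275) = -8000 - 1*(-4018) = -8000 + 4018 = -3982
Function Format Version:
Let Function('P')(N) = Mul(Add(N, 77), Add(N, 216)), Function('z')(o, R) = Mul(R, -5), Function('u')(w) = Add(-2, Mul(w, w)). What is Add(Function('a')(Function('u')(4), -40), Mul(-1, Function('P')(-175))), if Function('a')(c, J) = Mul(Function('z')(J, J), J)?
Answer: -3982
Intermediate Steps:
Function('u')(w) = Add(-2, Pow(w, 2))
Function('z')(o, R) = Mul(-5, R)
Function('P')(N) = Mul(Add(77, N), Add(216, N))
Function('a')(c, J) = Mul(-5, Pow(J, 2)) (Function('a')(c, J) = Mul(Mul(-5, J), J) = Mul(-5, Pow(J, 2)))
Add(Function('a')(Function('u')(4), -40), Mul(-1, Function('P')(-175))) = Add(Mul(-5, Pow(-40, 2)), Mul(-1, Add(16632, Pow(-175, 2), Mul(293, -175)))) = Add(Mul(-5, 1600), Mul(-1, Add(16632, 30625, -51275))) = Add(-8000, Mul(-1, -4018)) = Add(-8000, 4018) = -3982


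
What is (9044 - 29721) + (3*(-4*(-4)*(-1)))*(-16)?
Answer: -19909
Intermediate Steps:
(9044 - 29721) + (3*(-4*(-4)*(-1)))*(-16) = -20677 + (3*(16*(-1)))*(-16) = -20677 + (3*(-16))*(-16) = -20677 - 48*(-16) = -20677 + 768 = -19909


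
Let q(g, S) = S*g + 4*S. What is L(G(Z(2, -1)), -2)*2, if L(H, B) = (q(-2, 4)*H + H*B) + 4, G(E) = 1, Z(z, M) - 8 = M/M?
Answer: 20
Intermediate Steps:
q(g, S) = 4*S + S*g
Z(z, M) = 9 (Z(z, M) = 8 + M/M = 8 + 1 = 9)
L(H, B) = 4 + 8*H + B*H (L(H, B) = ((4*(4 - 2))*H + H*B) + 4 = ((4*2)*H + B*H) + 4 = (8*H + B*H) + 4 = 4 + 8*H + B*H)
L(G(Z(2, -1)), -2)*2 = (4 + 8*1 - 2*1)*2 = (4 + 8 - 2)*2 = 10*2 = 20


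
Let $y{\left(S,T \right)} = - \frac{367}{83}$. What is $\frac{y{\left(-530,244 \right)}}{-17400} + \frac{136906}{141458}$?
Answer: $\frac{98885780143}{102146821800} \approx 0.96807$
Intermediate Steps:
$y{\left(S,T \right)} = - \frac{367}{83}$ ($y{\left(S,T \right)} = \left(-367\right) \frac{1}{83} = - \frac{367}{83}$)
$\frac{y{\left(-530,244 \right)}}{-17400} + \frac{136906}{141458} = - \frac{367}{83 \left(-17400\right)} + \frac{136906}{141458} = \left(- \frac{367}{83}\right) \left(- \frac{1}{17400}\right) + 136906 \cdot \frac{1}{141458} = \frac{367}{1444200} + \frac{68453}{70729} = \frac{98885780143}{102146821800}$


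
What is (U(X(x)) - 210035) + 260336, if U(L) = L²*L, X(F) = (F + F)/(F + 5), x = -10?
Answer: 50365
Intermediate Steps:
X(F) = 2*F/(5 + F) (X(F) = (2*F)/(5 + F) = 2*F/(5 + F))
U(L) = L³
(U(X(x)) - 210035) + 260336 = ((2*(-10)/(5 - 10))³ - 210035) + 260336 = ((2*(-10)/(-5))³ - 210035) + 260336 = ((2*(-10)*(-⅕))³ - 210035) + 260336 = (4³ - 210035) + 260336 = (64 - 210035) + 260336 = -209971 + 260336 = 50365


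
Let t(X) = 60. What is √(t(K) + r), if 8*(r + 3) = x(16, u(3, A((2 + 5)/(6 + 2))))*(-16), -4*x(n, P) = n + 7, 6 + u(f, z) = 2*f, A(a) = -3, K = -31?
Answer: √274/2 ≈ 8.2765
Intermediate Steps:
u(f, z) = -6 + 2*f
x(n, P) = -7/4 - n/4 (x(n, P) = -(n + 7)/4 = -(7 + n)/4 = -7/4 - n/4)
r = 17/2 (r = -3 + ((-7/4 - ¼*16)*(-16))/8 = -3 + ((-7/4 - 4)*(-16))/8 = -3 + (-23/4*(-16))/8 = -3 + (⅛)*92 = -3 + 23/2 = 17/2 ≈ 8.5000)
√(t(K) + r) = √(60 + 17/2) = √(137/2) = √274/2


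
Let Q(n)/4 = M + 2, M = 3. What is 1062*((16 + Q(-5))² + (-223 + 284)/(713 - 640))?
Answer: 100538478/73 ≈ 1.3772e+6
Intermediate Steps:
Q(n) = 20 (Q(n) = 4*(3 + 2) = 4*5 = 20)
1062*((16 + Q(-5))² + (-223 + 284)/(713 - 640)) = 1062*((16 + 20)² + (-223 + 284)/(713 - 640)) = 1062*(36² + 61/73) = 1062*(1296 + 61*(1/73)) = 1062*(1296 + 61/73) = 1062*(94669/73) = 100538478/73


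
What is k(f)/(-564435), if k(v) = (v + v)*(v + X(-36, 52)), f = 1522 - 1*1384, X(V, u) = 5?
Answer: -13156/188145 ≈ -0.069925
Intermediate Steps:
f = 138 (f = 1522 - 1384 = 138)
k(v) = 2*v*(5 + v) (k(v) = (v + v)*(v + 5) = (2*v)*(5 + v) = 2*v*(5 + v))
k(f)/(-564435) = (2*138*(5 + 138))/(-564435) = (2*138*143)*(-1/564435) = 39468*(-1/564435) = -13156/188145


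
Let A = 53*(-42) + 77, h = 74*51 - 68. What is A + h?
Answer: 1557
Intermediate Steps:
h = 3706 (h = 3774 - 68 = 3706)
A = -2149 (A = -2226 + 77 = -2149)
A + h = -2149 + 3706 = 1557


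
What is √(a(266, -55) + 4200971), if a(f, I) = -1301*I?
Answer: √4272526 ≈ 2067.0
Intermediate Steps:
√(a(266, -55) + 4200971) = √(-1301*(-55) + 4200971) = √(71555 + 4200971) = √4272526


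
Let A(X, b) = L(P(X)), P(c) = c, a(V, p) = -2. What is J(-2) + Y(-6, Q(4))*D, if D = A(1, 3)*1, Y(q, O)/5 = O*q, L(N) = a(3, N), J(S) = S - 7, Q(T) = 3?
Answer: 171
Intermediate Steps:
J(S) = -7 + S
L(N) = -2
Y(q, O) = 5*O*q (Y(q, O) = 5*(O*q) = 5*O*q)
A(X, b) = -2
D = -2 (D = -2*1 = -2)
J(-2) + Y(-6, Q(4))*D = (-7 - 2) + (5*3*(-6))*(-2) = -9 - 90*(-2) = -9 + 180 = 171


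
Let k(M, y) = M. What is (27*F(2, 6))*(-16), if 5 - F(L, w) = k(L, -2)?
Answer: -1296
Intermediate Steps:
F(L, w) = 5 - L
(27*F(2, 6))*(-16) = (27*(5 - 1*2))*(-16) = (27*(5 - 2))*(-16) = (27*3)*(-16) = 81*(-16) = -1296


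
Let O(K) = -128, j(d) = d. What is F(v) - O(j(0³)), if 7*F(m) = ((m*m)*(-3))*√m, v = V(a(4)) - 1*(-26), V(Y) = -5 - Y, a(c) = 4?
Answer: 128 - 867*√17/7 ≈ -382.68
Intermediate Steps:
v = 17 (v = (-5 - 1*4) - 1*(-26) = (-5 - 4) + 26 = -9 + 26 = 17)
F(m) = -3*m^(5/2)/7 (F(m) = (((m*m)*(-3))*√m)/7 = ((m²*(-3))*√m)/7 = ((-3*m²)*√m)/7 = (-3*m^(5/2))/7 = -3*m^(5/2)/7)
F(v) - O(j(0³)) = -867*√17/7 - 1*(-128) = -867*√17/7 + 128 = 128 - 867*√17/7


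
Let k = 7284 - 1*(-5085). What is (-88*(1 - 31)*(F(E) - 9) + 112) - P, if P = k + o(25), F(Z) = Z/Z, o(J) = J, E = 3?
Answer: -33402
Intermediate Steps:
k = 12369 (k = 7284 + 5085 = 12369)
F(Z) = 1
P = 12394 (P = 12369 + 25 = 12394)
(-88*(1 - 31)*(F(E) - 9) + 112) - P = (-88*(1 - 31)*(1 - 9) + 112) - 1*12394 = (-(-2640)*(-8) + 112) - 12394 = (-88*240 + 112) - 12394 = (-21120 + 112) - 12394 = -21008 - 12394 = -33402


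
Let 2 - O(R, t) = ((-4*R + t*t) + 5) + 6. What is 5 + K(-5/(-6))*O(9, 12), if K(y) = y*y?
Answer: -305/4 ≈ -76.250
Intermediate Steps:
O(R, t) = -9 - t² + 4*R (O(R, t) = 2 - (((-4*R + t*t) + 5) + 6) = 2 - (((-4*R + t²) + 5) + 6) = 2 - (((t² - 4*R) + 5) + 6) = 2 - ((5 + t² - 4*R) + 6) = 2 - (11 + t² - 4*R) = 2 + (-11 - t² + 4*R) = -9 - t² + 4*R)
K(y) = y²
5 + K(-5/(-6))*O(9, 12) = 5 + (-5/(-6))²*(-9 - 1*12² + 4*9) = 5 + (-5*(-⅙))²*(-9 - 1*144 + 36) = 5 + (⅚)²*(-9 - 144 + 36) = 5 + (25/36)*(-117) = 5 - 325/4 = -305/4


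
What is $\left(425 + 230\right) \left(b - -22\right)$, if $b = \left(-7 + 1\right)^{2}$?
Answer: $37990$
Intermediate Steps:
$b = 36$ ($b = \left(-6\right)^{2} = 36$)
$\left(425 + 230\right) \left(b - -22\right) = \left(425 + 230\right) \left(36 - -22\right) = 655 \left(36 + 22\right) = 655 \cdot 58 = 37990$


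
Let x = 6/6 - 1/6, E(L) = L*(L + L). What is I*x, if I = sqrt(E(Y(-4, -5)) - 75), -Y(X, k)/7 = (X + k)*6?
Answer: 5*sqrt(285693)/6 ≈ 445.42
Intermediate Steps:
Y(X, k) = -42*X - 42*k (Y(X, k) = -7*(X + k)*6 = -7*(6*X + 6*k) = -42*X - 42*k)
E(L) = 2*L**2 (E(L) = L*(2*L) = 2*L**2)
x = 5/6 (x = 6*(1/6) - 1*1/6 = 1 - 1/6 = 5/6 ≈ 0.83333)
I = sqrt(285693) (I = sqrt(2*(-42*(-4) - 42*(-5))**2 - 75) = sqrt(2*(168 + 210)**2 - 75) = sqrt(2*378**2 - 75) = sqrt(2*142884 - 75) = sqrt(285768 - 75) = sqrt(285693) ≈ 534.50)
I*x = sqrt(285693)*(5/6) = 5*sqrt(285693)/6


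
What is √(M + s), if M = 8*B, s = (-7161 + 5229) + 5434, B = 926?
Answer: √10910 ≈ 104.45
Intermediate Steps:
s = 3502 (s = -1932 + 5434 = 3502)
M = 7408 (M = 8*926 = 7408)
√(M + s) = √(7408 + 3502) = √10910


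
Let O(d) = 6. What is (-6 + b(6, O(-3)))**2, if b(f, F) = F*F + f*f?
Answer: 4356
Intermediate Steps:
b(f, F) = F**2 + f**2
(-6 + b(6, O(-3)))**2 = (-6 + (6**2 + 6**2))**2 = (-6 + (36 + 36))**2 = (-6 + 72)**2 = 66**2 = 4356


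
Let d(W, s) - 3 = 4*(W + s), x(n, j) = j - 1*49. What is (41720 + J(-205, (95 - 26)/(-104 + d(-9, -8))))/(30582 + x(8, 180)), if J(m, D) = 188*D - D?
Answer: 7037777/5190497 ≈ 1.3559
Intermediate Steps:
x(n, j) = -49 + j (x(n, j) = j - 49 = -49 + j)
d(W, s) = 3 + 4*W + 4*s (d(W, s) = 3 + 4*(W + s) = 3 + (4*W + 4*s) = 3 + 4*W + 4*s)
J(m, D) = 187*D
(41720 + J(-205, (95 - 26)/(-104 + d(-9, -8))))/(30582 + x(8, 180)) = (41720 + 187*((95 - 26)/(-104 + (3 + 4*(-9) + 4*(-8)))))/(30582 + (-49 + 180)) = (41720 + 187*(69/(-104 + (3 - 36 - 32))))/(30582 + 131) = (41720 + 187*(69/(-104 - 65)))/30713 = (41720 + 187*(69/(-169)))*(1/30713) = (41720 + 187*(69*(-1/169)))*(1/30713) = (41720 + 187*(-69/169))*(1/30713) = (41720 - 12903/169)*(1/30713) = (7037777/169)*(1/30713) = 7037777/5190497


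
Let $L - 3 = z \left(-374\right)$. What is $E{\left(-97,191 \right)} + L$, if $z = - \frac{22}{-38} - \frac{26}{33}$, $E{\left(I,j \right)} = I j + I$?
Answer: $- \frac{1056943}{57} \approx -18543.0$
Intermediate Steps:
$E{\left(I,j \right)} = I + I j$
$z = - \frac{131}{627}$ ($z = \left(-22\right) \left(- \frac{1}{38}\right) - \frac{26}{33} = \frac{11}{19} - \frac{26}{33} = - \frac{131}{627} \approx -0.20893$)
$L = \frac{4625}{57}$ ($L = 3 - - \frac{4454}{57} = 3 + \frac{4454}{57} = \frac{4625}{57} \approx 81.14$)
$E{\left(-97,191 \right)} + L = - 97 \left(1 + 191\right) + \frac{4625}{57} = \left(-97\right) 192 + \frac{4625}{57} = -18624 + \frac{4625}{57} = - \frac{1056943}{57}$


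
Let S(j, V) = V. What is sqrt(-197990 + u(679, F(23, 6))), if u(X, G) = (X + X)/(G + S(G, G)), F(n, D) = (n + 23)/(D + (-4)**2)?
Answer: I*sqrt(104564923)/23 ≈ 444.6*I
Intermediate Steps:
F(n, D) = (23 + n)/(16 + D) (F(n, D) = (23 + n)/(D + 16) = (23 + n)/(16 + D))
u(X, G) = X/G (u(X, G) = (X + X)/(G + G) = (2*X)/((2*G)) = (2*X)*(1/(2*G)) = X/G)
sqrt(-197990 + u(679, F(23, 6))) = sqrt(-197990 + 679/(((23 + 23)/(16 + 6)))) = sqrt(-197990 + 679/((46/22))) = sqrt(-197990 + 679/(((1/22)*46))) = sqrt(-197990 + 679/(23/11)) = sqrt(-197990 + 679*(11/23)) = sqrt(-197990 + 7469/23) = sqrt(-4546301/23) = I*sqrt(104564923)/23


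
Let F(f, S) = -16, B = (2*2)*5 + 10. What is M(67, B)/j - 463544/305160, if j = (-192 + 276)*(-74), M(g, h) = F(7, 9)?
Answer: -14981807/9879555 ≈ -1.5164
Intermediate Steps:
B = 30 (B = 4*5 + 10 = 20 + 10 = 30)
M(g, h) = -16
j = -6216 (j = 84*(-74) = -6216)
M(67, B)/j - 463544/305160 = -16/(-6216) - 463544/305160 = -16*(-1/6216) - 463544*1/305160 = 2/777 - 57943/38145 = -14981807/9879555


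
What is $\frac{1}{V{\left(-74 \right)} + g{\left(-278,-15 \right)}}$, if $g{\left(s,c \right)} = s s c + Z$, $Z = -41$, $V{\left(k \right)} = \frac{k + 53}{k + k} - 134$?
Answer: $- \frac{148}{171596359} \approx -8.6249 \cdot 10^{-7}$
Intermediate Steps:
$V{\left(k \right)} = -134 + \frac{53 + k}{2 k}$ ($V{\left(k \right)} = \frac{53 + k}{2 k} - 134 = -134 + \frac{53 + k}{2 k}$)
$g{\left(s,c \right)} = -41 + c s^{2}$ ($g{\left(s,c \right)} = s s c - 41 = s^{2} c - 41 = c s^{2} - 41 = -41 + c s^{2}$)
$\frac{1}{V{\left(-74 \right)} + g{\left(-278,-15 \right)}} = \frac{1}{\frac{53 - -19758}{2 \left(-74\right)} - \left(41 + 15 \left(-278\right)^{2}\right)} = \frac{1}{\frac{1}{2} \left(- \frac{1}{74}\right) \left(53 + 19758\right) - 1159301} = \frac{1}{\frac{1}{2} \left(- \frac{1}{74}\right) 19811 - 1159301} = \frac{1}{- \frac{19811}{148} - 1159301} = \frac{1}{- \frac{171596359}{148}} = - \frac{148}{171596359}$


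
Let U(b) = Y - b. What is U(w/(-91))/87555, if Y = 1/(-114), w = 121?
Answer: 13703/908295570 ≈ 1.5086e-5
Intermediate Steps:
Y = -1/114 ≈ -0.0087719
U(b) = -1/114 - b
U(w/(-91))/87555 = (-1/114 - 121/(-91))/87555 = (-1/114 - 121*(-1)/91)*(1/87555) = (-1/114 - 1*(-121/91))*(1/87555) = (-1/114 + 121/91)*(1/87555) = (13703/10374)*(1/87555) = 13703/908295570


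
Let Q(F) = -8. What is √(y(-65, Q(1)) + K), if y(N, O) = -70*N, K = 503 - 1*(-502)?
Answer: √5555 ≈ 74.532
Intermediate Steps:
K = 1005 (K = 503 + 502 = 1005)
√(y(-65, Q(1)) + K) = √(-70*(-65) + 1005) = √(4550 + 1005) = √5555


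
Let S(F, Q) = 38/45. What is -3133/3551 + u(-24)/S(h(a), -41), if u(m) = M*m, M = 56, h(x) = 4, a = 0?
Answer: -107441767/67469 ≈ -1592.5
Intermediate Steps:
S(F, Q) = 38/45 (S(F, Q) = 38*(1/45) = 38/45)
u(m) = 56*m
-3133/3551 + u(-24)/S(h(a), -41) = -3133/3551 + (56*(-24))/(38/45) = -3133*1/3551 - 1344*45/38 = -3133/3551 - 30240/19 = -107441767/67469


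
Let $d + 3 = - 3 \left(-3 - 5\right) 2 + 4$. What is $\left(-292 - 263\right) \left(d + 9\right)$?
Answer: $-32190$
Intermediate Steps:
$d = 49$ ($d = -3 + \left(- 3 \left(-3 - 5\right) 2 + 4\right) = -3 + \left(\left(-3\right) \left(-8\right) 2 + 4\right) = -3 + \left(24 \cdot 2 + 4\right) = -3 + \left(48 + 4\right) = -3 + 52 = 49$)
$\left(-292 - 263\right) \left(d + 9\right) = \left(-292 - 263\right) \left(49 + 9\right) = \left(-555\right) 58 = -32190$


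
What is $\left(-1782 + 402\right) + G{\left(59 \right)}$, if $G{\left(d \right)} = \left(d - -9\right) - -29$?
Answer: $-1283$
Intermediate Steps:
$G{\left(d \right)} = 38 + d$ ($G{\left(d \right)} = \left(d + 9\right) + 29 = \left(9 + d\right) + 29 = 38 + d$)
$\left(-1782 + 402\right) + G{\left(59 \right)} = \left(-1782 + 402\right) + \left(38 + 59\right) = -1380 + 97 = -1283$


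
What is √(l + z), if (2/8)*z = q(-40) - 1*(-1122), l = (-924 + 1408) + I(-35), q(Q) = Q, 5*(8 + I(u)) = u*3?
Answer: √4783 ≈ 69.159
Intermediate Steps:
I(u) = -8 + 3*u/5 (I(u) = -8 + (u*3)/5 = -8 + (3*u)/5 = -8 + 3*u/5)
l = 455 (l = (-924 + 1408) + (-8 + (⅗)*(-35)) = 484 + (-8 - 21) = 484 - 29 = 455)
z = 4328 (z = 4*(-40 - 1*(-1122)) = 4*(-40 + 1122) = 4*1082 = 4328)
√(l + z) = √(455 + 4328) = √4783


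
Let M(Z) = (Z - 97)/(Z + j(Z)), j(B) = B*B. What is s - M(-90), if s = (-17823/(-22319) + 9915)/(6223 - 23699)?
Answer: -424940002813/781068805110 ≈ -0.54405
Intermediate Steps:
j(B) = B²
M(Z) = (-97 + Z)/(Z + Z²) (M(Z) = (Z - 97)/(Z + Z²) = (-97 + Z)/(Z + Z²))
s = -55327677/97511711 (s = (-17823*(-1/22319) + 9915)/(-17476) = (17823/22319 + 9915)*(-1/17476) = (221310708/22319)*(-1/17476) = -55327677/97511711 ≈ -0.56740)
s - M(-90) = -55327677/97511711 - (-97 - 90)/((-90)*(1 - 90)) = -55327677/97511711 - (-1)*(-187)/(90*(-89)) = -55327677/97511711 - (-1)*(-1)*(-187)/(90*89) = -55327677/97511711 - 1*(-187/8010) = -55327677/97511711 + 187/8010 = -424940002813/781068805110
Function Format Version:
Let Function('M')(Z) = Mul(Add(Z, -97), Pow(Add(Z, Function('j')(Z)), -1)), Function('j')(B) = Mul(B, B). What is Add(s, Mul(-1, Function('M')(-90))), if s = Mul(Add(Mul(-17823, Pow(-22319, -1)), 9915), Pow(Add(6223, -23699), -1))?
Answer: Rational(-424940002813, 781068805110) ≈ -0.54405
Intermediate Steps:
Function('j')(B) = Pow(B, 2)
Function('M')(Z) = Mul(Pow(Add(Z, Pow(Z, 2)), -1), Add(-97, Z)) (Function('M')(Z) = Mul(Add(Z, -97), Pow(Add(Z, Pow(Z, 2)), -1)) = Mul(Add(-97, Z), Pow(Add(Z, Pow(Z, 2)), -1)) = Mul(Pow(Add(Z, Pow(Z, 2)), -1), Add(-97, Z)))
s = Rational(-55327677, 97511711) (s = Mul(Add(Mul(-17823, Rational(-1, 22319)), 9915), Pow(-17476, -1)) = Mul(Add(Rational(17823, 22319), 9915), Rational(-1, 17476)) = Mul(Rational(221310708, 22319), Rational(-1, 17476)) = Rational(-55327677, 97511711) ≈ -0.56740)
Add(s, Mul(-1, Function('M')(-90))) = Add(Rational(-55327677, 97511711), Mul(-1, Mul(Pow(-90, -1), Pow(Add(1, -90), -1), Add(-97, -90)))) = Add(Rational(-55327677, 97511711), Mul(-1, Mul(Rational(-1, 90), Pow(-89, -1), -187))) = Add(Rational(-55327677, 97511711), Mul(-1, Mul(Rational(-1, 90), Rational(-1, 89), -187))) = Add(Rational(-55327677, 97511711), Mul(-1, Rational(-187, 8010))) = Add(Rational(-55327677, 97511711), Rational(187, 8010)) = Rational(-424940002813, 781068805110)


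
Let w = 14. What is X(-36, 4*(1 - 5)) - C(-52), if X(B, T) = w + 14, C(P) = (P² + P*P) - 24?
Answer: -5356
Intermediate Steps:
C(P) = -24 + 2*P² (C(P) = (P² + P²) - 24 = 2*P² - 24 = -24 + 2*P²)
X(B, T) = 28 (X(B, T) = 14 + 14 = 28)
X(-36, 4*(1 - 5)) - C(-52) = 28 - (-24 + 2*(-52)²) = 28 - (-24 + 2*2704) = 28 - (-24 + 5408) = 28 - 1*5384 = 28 - 5384 = -5356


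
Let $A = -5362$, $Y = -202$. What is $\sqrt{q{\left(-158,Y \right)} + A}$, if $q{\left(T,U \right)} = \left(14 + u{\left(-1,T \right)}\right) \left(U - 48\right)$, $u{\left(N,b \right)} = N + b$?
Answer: $6 \sqrt{858} \approx 175.75$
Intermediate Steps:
$q{\left(T,U \right)} = \left(-48 + U\right) \left(13 + T\right)$ ($q{\left(T,U \right)} = \left(14 + \left(-1 + T\right)\right) \left(U - 48\right) = \left(13 + T\right) \left(-48 + U\right) = \left(-48 + U\right) \left(13 + T\right)$)
$\sqrt{q{\left(-158,Y \right)} + A} = \sqrt{\left(-624 - -7584 + 13 \left(-202\right) - -31916\right) - 5362} = \sqrt{\left(-624 + 7584 - 2626 + 31916\right) - 5362} = \sqrt{36250 - 5362} = \sqrt{30888} = 6 \sqrt{858}$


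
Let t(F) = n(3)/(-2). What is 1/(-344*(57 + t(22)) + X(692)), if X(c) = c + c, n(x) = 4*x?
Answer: -1/16160 ≈ -6.1881e-5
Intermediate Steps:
t(F) = -6 (t(F) = (4*3)/(-2) = 12*(-½) = -6)
X(c) = 2*c
1/(-344*(57 + t(22)) + X(692)) = 1/(-344*(57 - 6) + 2*692) = 1/(-344*51 + 1384) = 1/(-17544 + 1384) = 1/(-16160) = -1/16160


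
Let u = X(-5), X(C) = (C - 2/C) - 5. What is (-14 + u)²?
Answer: 13924/25 ≈ 556.96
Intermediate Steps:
X(C) = -5 + C - 2/C
u = -48/5 (u = -5 - 5 - 2/(-5) = -5 - 5 - 2*(-⅕) = -5 - 5 + ⅖ = -48/5 ≈ -9.6000)
(-14 + u)² = (-14 - 48/5)² = (-118/5)² = 13924/25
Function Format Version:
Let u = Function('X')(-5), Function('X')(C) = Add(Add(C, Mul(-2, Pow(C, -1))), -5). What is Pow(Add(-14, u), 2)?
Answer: Rational(13924, 25) ≈ 556.96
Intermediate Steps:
Function('X')(C) = Add(-5, C, Mul(-2, Pow(C, -1)))
u = Rational(-48, 5) (u = Add(-5, -5, Mul(-2, Pow(-5, -1))) = Add(-5, -5, Mul(-2, Rational(-1, 5))) = Add(-5, -5, Rational(2, 5)) = Rational(-48, 5) ≈ -9.6000)
Pow(Add(-14, u), 2) = Pow(Add(-14, Rational(-48, 5)), 2) = Pow(Rational(-118, 5), 2) = Rational(13924, 25)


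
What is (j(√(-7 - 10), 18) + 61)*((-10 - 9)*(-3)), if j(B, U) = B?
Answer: 3477 + 57*I*√17 ≈ 3477.0 + 235.02*I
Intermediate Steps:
(j(√(-7 - 10), 18) + 61)*((-10 - 9)*(-3)) = (√(-7 - 10) + 61)*((-10 - 9)*(-3)) = (√(-17) + 61)*(-19*(-3)) = (I*√17 + 61)*57 = (61 + I*√17)*57 = 3477 + 57*I*√17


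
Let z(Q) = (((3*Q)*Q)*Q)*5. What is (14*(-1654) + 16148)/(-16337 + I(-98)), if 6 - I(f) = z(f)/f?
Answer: 7008/160391 ≈ 0.043693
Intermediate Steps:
z(Q) = 15*Q³ (z(Q) = ((3*Q²)*Q)*5 = (3*Q³)*5 = 15*Q³)
I(f) = 6 - 15*f² (I(f) = 6 - 15*f³/f = 6 - 15*f²)
(14*(-1654) + 16148)/(-16337 + I(-98)) = (14*(-1654) + 16148)/(-16337 + (6 - 15*(-98)²)) = (-23156 + 16148)/(-16337 + (6 - 15*9604)) = -7008/(-16337 + (6 - 144060)) = -7008/(-16337 - 144054) = -7008/(-160391) = -7008*(-1/160391) = 7008/160391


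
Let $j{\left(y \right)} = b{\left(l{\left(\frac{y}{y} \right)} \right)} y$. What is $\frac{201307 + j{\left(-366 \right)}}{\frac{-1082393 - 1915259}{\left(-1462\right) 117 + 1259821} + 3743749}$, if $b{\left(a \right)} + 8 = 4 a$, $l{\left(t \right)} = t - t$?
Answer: $\frac{222364328245}{4076067369831} \approx 0.054554$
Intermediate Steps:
$l{\left(t \right)} = 0$
$b{\left(a \right)} = -8 + 4 a$
$j{\left(y \right)} = - 8 y$ ($j{\left(y \right)} = \left(-8 + 4 \cdot 0\right) y = \left(-8 + 0\right) y = - 8 y$)
$\frac{201307 + j{\left(-366 \right)}}{\frac{-1082393 - 1915259}{\left(-1462\right) 117 + 1259821} + 3743749} = \frac{201307 - -2928}{\frac{-1082393 - 1915259}{\left(-1462\right) 117 + 1259821} + 3743749} = \frac{201307 + 2928}{- \frac{2997652}{-171054 + 1259821} + 3743749} = \frac{204235}{- \frac{2997652}{1088767} + 3743749} = \frac{204235}{\frac{4076067369831}{1088767}} = 204235 \cdot \frac{1088767}{4076067369831} = \frac{222364328245}{4076067369831}$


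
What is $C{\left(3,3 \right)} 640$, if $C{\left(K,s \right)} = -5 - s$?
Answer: $-5120$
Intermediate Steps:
$C{\left(3,3 \right)} 640 = \left(-5 - 3\right) 640 = \left(-8\right) 640 = -5120$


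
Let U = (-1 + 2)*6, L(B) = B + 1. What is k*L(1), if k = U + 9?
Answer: 30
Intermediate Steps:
L(B) = 1 + B
U = 6 (U = 1*6 = 6)
k = 15 (k = 6 + 9 = 15)
k*L(1) = 15*(1 + 1) = 15*2 = 30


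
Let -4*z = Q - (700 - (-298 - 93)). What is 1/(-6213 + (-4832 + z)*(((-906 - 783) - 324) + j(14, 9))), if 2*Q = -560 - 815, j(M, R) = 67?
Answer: 4/34126475 ≈ 1.1721e-7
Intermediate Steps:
Q = -1375/2 (Q = (-560 - 815)/2 = (½)*(-1375) = -1375/2 ≈ -687.50)
z = 3557/8 (z = -(-1375/2 - (700 - (-298 - 93)))/4 = -(-1375/2 - (700 - 1*(-391)))/4 = -(-1375/2 - (700 + 391))/4 = -(-1375/2 - 1*1091)/4 = -(-1375/2 - 1091)/4 = -¼*(-3557/2) = 3557/8 ≈ 444.63)
1/(-6213 + (-4832 + z)*(((-906 - 783) - 324) + j(14, 9))) = 1/(-6213 + (-4832 + 3557/8)*(((-906 - 783) - 324) + 67)) = 1/(-6213 - 35099*((-1689 - 324) + 67)/8) = 1/(-6213 - 35099*(-2013 + 67)/8) = 1/(-6213 - 35099/8*(-1946)) = 1/(-6213 + 34151327/4) = 1/(34126475/4) = 4/34126475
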